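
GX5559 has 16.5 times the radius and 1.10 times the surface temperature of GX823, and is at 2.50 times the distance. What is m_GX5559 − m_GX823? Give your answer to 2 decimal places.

L_GX5559/L_GX823 = (16.5)²(1.10)⁴ = 398.6.
F_GX5559/F_GX823 = (L_GX5559/L_GX823)/(d_GX5559/d_GX823)² = 398.6/6.250 = 63.78.
m_GX5559 − m_GX823 = −2.5 log₁₀(63.78) = -4.51.

-4.51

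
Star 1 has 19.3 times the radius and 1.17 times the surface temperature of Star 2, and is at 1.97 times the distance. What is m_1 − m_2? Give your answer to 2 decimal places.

L_1/L_2 = (19.3)²(1.17)⁴ = 698.0.
F_1/F_2 = (L_1/L_2)/(d_1/d_2)² = 698.0/3.881 = 179.9.
m_1 − m_2 = −2.5 log₁₀(179.9) = -5.64.

-5.64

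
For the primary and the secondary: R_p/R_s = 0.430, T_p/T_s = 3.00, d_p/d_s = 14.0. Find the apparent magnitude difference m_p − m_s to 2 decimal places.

2.79

L_p/L_s = (0.430)²(3.00)⁴ = 14.98.
F_p/F_s = (L_p/L_s)/(d_p/d_s)² = 14.98/196.0 = 0.07641.
m_p − m_s = −2.5 log₁₀(0.07641) = 2.79.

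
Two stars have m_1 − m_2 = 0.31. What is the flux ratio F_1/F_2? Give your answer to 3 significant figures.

0.752

F_1/F_2 = 10^(−(m_1 − m_2)/2.5) = 10^(-0.31/2.5) = 10^-0.124 = 0.7516.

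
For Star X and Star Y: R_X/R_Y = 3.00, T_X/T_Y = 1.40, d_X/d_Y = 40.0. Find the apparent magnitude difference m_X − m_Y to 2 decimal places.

4.16

L_X/L_Y = (3.00)²(1.40)⁴ = 34.57.
F_X/F_Y = (L_X/L_Y)/(d_X/d_Y)² = 34.57/1600 = 0.02161.
m_X − m_Y = −2.5 log₁₀(0.02161) = 4.16.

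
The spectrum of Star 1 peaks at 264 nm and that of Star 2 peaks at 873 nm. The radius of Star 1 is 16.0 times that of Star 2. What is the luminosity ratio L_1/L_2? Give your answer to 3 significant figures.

3.06×10^4

Wien's law gives T ∝ 1/λ_max, so T_1/T_2 = λ_2/λ_1 = 873/264 = 3.307.
Then L ∝ R²T⁴ gives L_1/L_2 = (16.0)² × (3.307)⁴ = 256.0 × 119.6 = 3.061×10^4.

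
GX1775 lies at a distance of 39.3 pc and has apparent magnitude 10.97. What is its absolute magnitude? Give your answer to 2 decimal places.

M = m − 5 log₁₀(d/10 pc) = 10.97 − 5 log₁₀(39.3/10)
  = 10.97 − 5 × 0.594 = 10.97 − 2.97 = 8.00.

8.00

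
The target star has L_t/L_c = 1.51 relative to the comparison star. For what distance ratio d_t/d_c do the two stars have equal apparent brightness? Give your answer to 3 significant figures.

Equal flux requires L_t/d_t² = L_c/d_c², so d_t/d_c = √(L_t/L_c)
= √(1.51) = 1.229.

1.23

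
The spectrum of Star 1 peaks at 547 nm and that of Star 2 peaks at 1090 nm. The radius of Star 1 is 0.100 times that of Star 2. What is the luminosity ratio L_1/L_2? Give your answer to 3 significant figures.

0.158

Wien's law gives T ∝ 1/λ_max, so T_1/T_2 = λ_2/λ_1 = 1090/547 = 1.993.
Then L ∝ R²T⁴ gives L_1/L_2 = (0.100)² × (1.993)⁴ = 0.01000 × 15.77 = 0.1577.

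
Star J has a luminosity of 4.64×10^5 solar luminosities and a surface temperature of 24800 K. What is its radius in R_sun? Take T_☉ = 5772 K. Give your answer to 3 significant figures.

R/R_☉ = √(L/L_☉) / (T/T_☉)² = √(4.64×10^5) / (4.297)²
       = 681.2 / 18.46 = 36.90.

36.9 R_sun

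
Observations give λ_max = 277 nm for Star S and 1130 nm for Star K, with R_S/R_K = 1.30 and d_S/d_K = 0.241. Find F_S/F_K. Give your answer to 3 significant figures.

Wien's law: T_S/T_K = λ_K/λ_S = 1130/277 = 4.079.
L_S/L_K = (R_S/R_K)²(T_S/T_K)⁴ = (1.30)²(4.079)⁴ = 468.0.
F_S/F_K = (L_S/L_K)/(d_S/d_K)² = 468.0/(0.241)² = 8058.

8.06×10^3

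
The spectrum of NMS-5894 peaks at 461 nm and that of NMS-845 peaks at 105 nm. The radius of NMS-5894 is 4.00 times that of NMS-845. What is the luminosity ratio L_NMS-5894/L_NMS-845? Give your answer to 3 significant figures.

Wien's law gives T ∝ 1/λ_max, so T_NMS-5894/T_NMS-845 = λ_NMS-845/λ_NMS-5894 = 105/461 = 0.2278.
Then L ∝ R²T⁴ gives L_NMS-5894/L_NMS-845 = (4.00)² × (0.2278)⁴ = 16.00 × 0.002691 = 0.04306.

0.0431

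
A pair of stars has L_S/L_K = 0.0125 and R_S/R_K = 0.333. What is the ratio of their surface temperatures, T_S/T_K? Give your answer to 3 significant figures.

L ∝ R²T⁴ gives T ∝ (L/R²)^(1/4), so
T_S/T_K = (0.0125 / 0.333²)^(1/4) = (0.1127)^(1/4) = 0.5794.

0.579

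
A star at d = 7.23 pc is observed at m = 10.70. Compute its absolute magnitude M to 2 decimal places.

11.40

M = m − 5 log₁₀(d/10 pc) = 10.70 − 5 log₁₀(7.23/10)
  = 10.70 − 5 × -0.141 = 10.70 − -0.70 = 11.40.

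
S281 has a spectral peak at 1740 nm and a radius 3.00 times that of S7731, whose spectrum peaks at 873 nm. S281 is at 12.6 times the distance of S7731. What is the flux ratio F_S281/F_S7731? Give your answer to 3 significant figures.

0.00359

Wien's law: T_S281/T_S7731 = λ_S7731/λ_S281 = 873/1740 = 0.5017.
L_S281/L_S7731 = (R_S281/R_S7731)²(T_S281/T_S7731)⁴ = (3.00)²(0.5017)⁴ = 0.5703.
F_S281/F_S7731 = (L_S281/L_S7731)/(d_S281/d_S7731)² = 0.5703/(12.6)² = 0.003592.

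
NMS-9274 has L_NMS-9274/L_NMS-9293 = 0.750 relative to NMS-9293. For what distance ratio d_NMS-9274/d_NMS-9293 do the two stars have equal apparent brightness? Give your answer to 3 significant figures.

Equal flux requires L_NMS-9274/d_NMS-9274² = L_NMS-9293/d_NMS-9293², so d_NMS-9274/d_NMS-9293 = √(L_NMS-9274/L_NMS-9293)
= √(0.750) = 0.8660.

0.866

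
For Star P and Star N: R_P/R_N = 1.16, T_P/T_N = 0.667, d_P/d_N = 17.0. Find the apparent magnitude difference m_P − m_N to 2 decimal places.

7.59

L_P/L_N = (1.16)²(0.667)⁴ = 0.2663.
F_P/F_N = (L_P/L_N)/(d_P/d_N)² = 0.2663/289.0 = 9.216×10^-4.
m_P − m_N = −2.5 log₁₀(9.216×10^-4) = 7.59.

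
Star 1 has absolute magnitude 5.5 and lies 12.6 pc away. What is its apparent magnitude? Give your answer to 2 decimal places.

m = M + 5 log₁₀(d/10 pc) = 5.5 + 5 log₁₀(12.6/10)
  = 5.5 + 5 × 0.100 = 5.5 + 0.50 = 6.00.

6.00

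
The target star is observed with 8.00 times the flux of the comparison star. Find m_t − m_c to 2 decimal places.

m_t − m_c = −2.5 log₁₀(F_t/F_c) = −2.5 log₁₀(8.00) = −2.5 × (0.903) = -2.258.

-2.26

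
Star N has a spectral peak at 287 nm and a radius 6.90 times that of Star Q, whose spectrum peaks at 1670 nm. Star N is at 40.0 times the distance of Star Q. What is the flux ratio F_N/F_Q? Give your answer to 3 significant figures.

Wien's law: T_N/T_Q = λ_Q/λ_N = 1670/287 = 5.819.
L_N/L_Q = (R_N/R_Q)²(T_N/T_Q)⁴ = (6.90)²(5.819)⁴ = 5.458×10^4.
F_N/F_Q = (L_N/L_Q)/(d_N/d_Q)² = 5.458×10^4/(40.0)² = 34.11.

34.1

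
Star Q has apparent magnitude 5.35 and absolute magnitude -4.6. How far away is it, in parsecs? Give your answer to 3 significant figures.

977 pc

m − M = 5 log₁₀(d/10 pc)
5.35 − (-4.6) = 9.95 = 5 log₁₀(d/10)
d = 10 × 10^(9.95/5) = 10 × 10^1.990 = 977.2 pc.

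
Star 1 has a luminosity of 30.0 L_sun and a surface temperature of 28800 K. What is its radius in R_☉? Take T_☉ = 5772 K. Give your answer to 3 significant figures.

0.220 R_☉

R/R_☉ = √(L/L_☉) / (T/T_☉)² = √(30.0) / (4.990)²
       = 5.477 / 24.90 = 0.2200.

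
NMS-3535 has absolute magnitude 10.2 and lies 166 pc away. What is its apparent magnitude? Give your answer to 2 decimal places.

16.30

m = M + 5 log₁₀(d/10 pc) = 10.2 + 5 log₁₀(166/10)
  = 10.2 + 5 × 1.220 = 10.2 + 6.10 = 16.30.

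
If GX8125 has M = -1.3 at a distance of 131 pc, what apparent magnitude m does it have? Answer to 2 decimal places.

m = M + 5 log₁₀(d/10 pc) = -1.3 + 5 log₁₀(131/10)
  = -1.3 + 5 × 1.117 = -1.3 + 5.59 = 4.29.

4.29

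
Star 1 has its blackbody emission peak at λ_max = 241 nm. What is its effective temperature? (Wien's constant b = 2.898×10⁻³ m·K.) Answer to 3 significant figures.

T = b/λ_max = 2.898×10⁻³ / (241×10⁻⁹) = 1.202×10^4 K.

1.20×10^4 K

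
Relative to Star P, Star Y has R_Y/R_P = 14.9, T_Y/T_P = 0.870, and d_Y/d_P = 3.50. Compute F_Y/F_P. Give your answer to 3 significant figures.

10.4

L_Y/L_P = (R_Y/R_P)²(T_Y/T_P)⁴ = (14.9)² × (0.870)⁴ = 127.2.
F_Y/F_P = (L_Y/L_P)/(d_Y/d_P)² = 127.2 / (3.50)² = 10.38.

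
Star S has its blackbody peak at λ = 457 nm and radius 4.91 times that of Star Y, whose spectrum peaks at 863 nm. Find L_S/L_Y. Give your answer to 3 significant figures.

307

Wien's law gives T ∝ 1/λ_max, so T_S/T_Y = λ_Y/λ_S = 863/457 = 1.888.
Then L ∝ R²T⁴ gives L_S/L_Y = (4.91)² × (1.888)⁴ = 24.11 × 12.72 = 306.6.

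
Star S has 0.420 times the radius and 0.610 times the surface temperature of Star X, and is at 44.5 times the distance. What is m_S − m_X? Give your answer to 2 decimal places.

12.27

L_S/L_X = (0.420)²(0.610)⁴ = 0.02442.
F_S/F_X = (L_S/L_X)/(d_S/d_X)² = 0.02442/1980 = 1.233×10^-5.
m_S − m_X = −2.5 log₁₀(1.233×10^-5) = 12.27.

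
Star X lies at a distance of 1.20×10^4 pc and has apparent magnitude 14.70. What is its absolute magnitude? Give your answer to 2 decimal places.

M = m − 5 log₁₀(d/10 pc) = 14.70 − 5 log₁₀(1.20×10^4/10)
  = 14.70 − 5 × 3.079 = 14.70 − 15.40 = -0.70.

-0.70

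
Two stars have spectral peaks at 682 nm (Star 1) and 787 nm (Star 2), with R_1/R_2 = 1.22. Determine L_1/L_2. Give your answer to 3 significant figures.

Wien's law gives T ∝ 1/λ_max, so T_1/T_2 = λ_2/λ_1 = 787/682 = 1.154.
Then L ∝ R²T⁴ gives L_1/L_2 = (1.22)² × (1.154)⁴ = 1.488 × 1.773 = 2.639.

2.64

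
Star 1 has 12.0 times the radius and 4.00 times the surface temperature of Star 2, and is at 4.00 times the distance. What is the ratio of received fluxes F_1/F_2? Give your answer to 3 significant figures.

L_1/L_2 = (R_1/R_2)²(T_1/T_2)⁴ = (12.0)² × (4.00)⁴ = 3.686×10^4.
F_1/F_2 = (L_1/L_2)/(d_1/d_2)² = 3.686×10^4 / (4.00)² = 2304.

2.30×10^3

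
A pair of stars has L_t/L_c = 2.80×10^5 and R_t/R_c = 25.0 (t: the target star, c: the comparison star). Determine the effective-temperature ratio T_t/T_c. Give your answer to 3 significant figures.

4.60

L ∝ R²T⁴ gives T ∝ (L/R²)^(1/4), so
T_t/T_c = (2.80×10^5 / 25.0²)^(1/4) = (448.0)^(1/4) = 4.601.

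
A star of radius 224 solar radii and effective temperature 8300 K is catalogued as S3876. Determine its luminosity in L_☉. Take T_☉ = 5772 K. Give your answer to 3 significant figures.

L/L_☉ = (R/R_☉)² (T/T_☉)⁴ = (224)² × (8300/5772)⁴
       = 5.018×10^4 × (1.438)⁴ = 5.018×10^4 × 4.276 = 2.145×10^5.

2.15×10^5 L_☉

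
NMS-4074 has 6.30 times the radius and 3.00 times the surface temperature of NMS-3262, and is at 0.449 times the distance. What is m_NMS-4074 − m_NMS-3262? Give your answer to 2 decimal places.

L_NMS-4074/L_NMS-3262 = (6.30)²(3.00)⁴ = 3215.
F_NMS-4074/F_NMS-3262 = (L_NMS-4074/L_NMS-3262)/(d_NMS-4074/d_NMS-3262)² = 3215/0.2016 = 1.595×10^4.
m_NMS-4074 − m_NMS-3262 = −2.5 log₁₀(1.595×10^4) = -10.51.

-10.51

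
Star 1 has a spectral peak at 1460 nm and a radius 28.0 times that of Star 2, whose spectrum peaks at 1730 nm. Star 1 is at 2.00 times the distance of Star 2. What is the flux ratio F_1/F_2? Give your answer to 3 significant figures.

386

Wien's law: T_1/T_2 = λ_2/λ_1 = 1730/1460 = 1.185.
L_1/L_2 = (R_1/R_2)²(T_1/T_2)⁴ = (28.0)²(1.185)⁴ = 1546.
F_1/F_2 = (L_1/L_2)/(d_1/d_2)² = 1546/(2.00)² = 386.4.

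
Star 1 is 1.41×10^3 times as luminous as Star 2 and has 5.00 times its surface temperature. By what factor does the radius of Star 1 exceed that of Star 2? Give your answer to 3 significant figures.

L ∝ R²T⁴ gives R ∝ √L / T², so
R_1/R_2 = √(1.41×10^3) / (5.00)² = 37.55 / 25.00 = 1.502.

1.50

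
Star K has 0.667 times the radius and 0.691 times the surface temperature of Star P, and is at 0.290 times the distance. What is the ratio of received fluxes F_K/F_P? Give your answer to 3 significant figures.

L_K/L_P = (R_K/R_P)²(T_K/T_P)⁴ = (0.667)² × (0.691)⁴ = 0.1014.
F_K/F_P = (L_K/L_P)/(d_K/d_P)² = 0.1014 / (0.290)² = 1.206.

1.21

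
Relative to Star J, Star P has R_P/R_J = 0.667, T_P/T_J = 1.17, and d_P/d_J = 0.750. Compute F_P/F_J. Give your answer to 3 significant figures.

1.48

L_P/L_J = (R_P/R_J)²(T_P/T_J)⁴ = (0.667)² × (1.17)⁴ = 0.8337.
F_P/F_J = (L_P/L_J)/(d_P/d_J)² = 0.8337 / (0.750)² = 1.482.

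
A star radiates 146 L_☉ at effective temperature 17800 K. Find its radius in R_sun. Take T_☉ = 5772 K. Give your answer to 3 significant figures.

1.27 R_sun

R/R_☉ = √(L/L_☉) / (T/T_☉)² = √(146) / (3.084)²
       = 12.08 / 9.510 = 1.271.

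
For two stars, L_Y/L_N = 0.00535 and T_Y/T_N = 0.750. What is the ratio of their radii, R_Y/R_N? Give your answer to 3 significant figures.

0.130

L ∝ R²T⁴ gives R ∝ √L / T², so
R_Y/R_N = √(0.00535) / (0.750)² = 0.07314 / 0.5625 = 0.1300.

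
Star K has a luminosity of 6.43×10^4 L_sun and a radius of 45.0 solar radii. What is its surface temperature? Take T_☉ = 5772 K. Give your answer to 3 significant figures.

T/T_☉ = (L/L_☉)^(1/4) / (R/R_☉)^(1/2)
T = 5772 × (6.43×10^4)^(1/4) / √(45.0) = 5772 × 15.92 / 6.708 = 1.370×10^4 K.

1.37×10^4 K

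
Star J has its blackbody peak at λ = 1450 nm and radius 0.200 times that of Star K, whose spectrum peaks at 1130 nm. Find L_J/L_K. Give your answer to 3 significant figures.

0.0148

Wien's law gives T ∝ 1/λ_max, so T_J/T_K = λ_K/λ_J = 1130/1450 = 0.7793.
Then L ∝ R²T⁴ gives L_J/L_K = (0.200)² × (0.7793)⁴ = 0.04000 × 0.3688 = 0.01475.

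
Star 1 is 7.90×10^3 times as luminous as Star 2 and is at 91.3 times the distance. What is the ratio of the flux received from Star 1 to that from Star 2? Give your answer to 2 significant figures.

0.95

F = L/(4πd²), so F_1/F_2 = (L_1/L_2) / (d_1/d_2)²
= 7.90×10^3 / (91.3)² = 7.90×10^3 / 8336 = 0.9477.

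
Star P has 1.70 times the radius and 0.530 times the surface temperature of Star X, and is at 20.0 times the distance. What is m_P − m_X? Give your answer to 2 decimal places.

L_P/L_X = (1.70)²(0.530)⁴ = 0.2280.
F_P/F_X = (L_P/L_X)/(d_P/d_X)² = 0.2280/400.0 = 5.701×10^-4.
m_P − m_X = −2.5 log₁₀(5.701×10^-4) = 8.11.

8.11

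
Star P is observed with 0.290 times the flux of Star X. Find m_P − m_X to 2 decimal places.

m_P − m_X = −2.5 log₁₀(F_P/F_X) = −2.5 log₁₀(0.290) = −2.5 × (-0.538) = 1.344.

1.34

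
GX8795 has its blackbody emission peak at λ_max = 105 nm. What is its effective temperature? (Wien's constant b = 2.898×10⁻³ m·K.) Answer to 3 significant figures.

T = b/λ_max = 2.898×10⁻³ / (105×10⁻⁹) = 2.760×10^4 K.

2.76×10^4 K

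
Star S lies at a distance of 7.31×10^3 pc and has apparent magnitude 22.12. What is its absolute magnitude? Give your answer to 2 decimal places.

M = m − 5 log₁₀(d/10 pc) = 22.12 − 5 log₁₀(7.31×10^3/10)
  = 22.12 − 5 × 2.864 = 22.12 − 14.32 = 7.80.

7.80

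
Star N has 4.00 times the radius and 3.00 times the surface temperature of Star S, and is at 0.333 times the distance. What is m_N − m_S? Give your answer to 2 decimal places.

L_N/L_S = (4.00)²(3.00)⁴ = 1296.
F_N/F_S = (L_N/L_S)/(d_N/d_S)² = 1296/0.1109 = 1.169×10^4.
m_N − m_S = −2.5 log₁₀(1.169×10^4) = -10.17.

-10.17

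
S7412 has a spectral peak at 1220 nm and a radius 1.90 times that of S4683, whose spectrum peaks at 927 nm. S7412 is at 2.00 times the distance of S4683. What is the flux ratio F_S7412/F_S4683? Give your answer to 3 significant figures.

Wien's law: T_S7412/T_S4683 = λ_S4683/λ_S7412 = 927/1220 = 0.7598.
L_S7412/L_S4683 = (R_S7412/R_S4683)²(T_S7412/T_S4683)⁴ = (1.90)²(0.7598)⁴ = 1.203.
F_S7412/F_S4683 = (L_S7412/L_S4683)/(d_S7412/d_S4683)² = 1.203/(2.00)² = 0.3008.

0.301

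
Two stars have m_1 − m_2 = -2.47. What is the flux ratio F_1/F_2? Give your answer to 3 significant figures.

9.73

F_1/F_2 = 10^(−(m_1 − m_2)/2.5) = 10^(2.47/2.5) = 10^0.988 = 9.727.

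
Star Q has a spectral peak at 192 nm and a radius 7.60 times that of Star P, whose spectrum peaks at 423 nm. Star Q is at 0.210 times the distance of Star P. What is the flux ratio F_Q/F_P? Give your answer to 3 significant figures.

3.09×10^4

Wien's law: T_Q/T_P = λ_P/λ_Q = 423/192 = 2.203.
L_Q/L_P = (R_Q/R_P)²(T_Q/T_P)⁴ = (7.60)²(2.203)⁴ = 1361.
F_Q/F_P = (L_Q/L_P)/(d_Q/d_P)² = 1361/(0.210)² = 3.086×10^4.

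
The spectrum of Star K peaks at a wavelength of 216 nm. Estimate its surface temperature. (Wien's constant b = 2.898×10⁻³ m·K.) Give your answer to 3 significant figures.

1.34×10^4 K

T = b/λ_max = 2.898×10⁻³ / (216×10⁻⁹) = 1.342×10^4 K.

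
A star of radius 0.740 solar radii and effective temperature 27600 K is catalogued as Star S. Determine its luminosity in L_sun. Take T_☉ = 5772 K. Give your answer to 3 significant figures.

286 L_sun

L/L_☉ = (R/R_☉)² (T/T_☉)⁴ = (0.740)² × (27600/5772)⁴
       = 0.5476 × (4.782)⁴ = 0.5476 × 522.8 = 286.3.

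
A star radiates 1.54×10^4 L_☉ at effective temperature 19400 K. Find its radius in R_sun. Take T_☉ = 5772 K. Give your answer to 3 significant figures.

R/R_☉ = √(L/L_☉) / (T/T_☉)² = √(1.54×10^4) / (3.361)²
       = 124.1 / 11.30 = 10.99.

11.0 R_sun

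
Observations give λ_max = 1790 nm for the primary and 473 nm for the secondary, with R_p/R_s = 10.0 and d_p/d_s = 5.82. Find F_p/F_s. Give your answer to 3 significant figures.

0.0144

Wien's law: T_p/T_s = λ_s/λ_p = 473/1790 = 0.2642.
L_p/L_s = (R_p/R_s)²(T_p/T_s)⁴ = (10.0)²(0.2642)⁴ = 0.4876.
F_p/F_s = (L_p/L_s)/(d_p/d_s)² = 0.4876/(5.82)² = 0.01439.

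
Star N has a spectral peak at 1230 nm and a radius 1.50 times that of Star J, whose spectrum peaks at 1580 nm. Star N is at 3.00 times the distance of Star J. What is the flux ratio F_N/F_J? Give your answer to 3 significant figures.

Wien's law: T_N/T_J = λ_J/λ_N = 1580/1230 = 1.285.
L_N/L_J = (R_N/R_J)²(T_N/T_J)⁴ = (1.50)²(1.285)⁴ = 6.126.
F_N/F_J = (L_N/L_J)/(d_N/d_J)² = 6.126/(3.00)² = 0.6807.

0.681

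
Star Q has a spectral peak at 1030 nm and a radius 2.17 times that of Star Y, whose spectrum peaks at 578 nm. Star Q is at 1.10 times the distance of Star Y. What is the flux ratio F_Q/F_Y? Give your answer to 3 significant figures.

0.386

Wien's law: T_Q/T_Y = λ_Y/λ_Q = 578/1030 = 0.5612.
L_Q/L_Y = (R_Q/R_Y)²(T_Q/T_Y)⁴ = (2.17)²(0.5612)⁴ = 0.4670.
F_Q/F_Y = (L_Q/L_Y)/(d_Q/d_Y)² = 0.4670/(1.10)² = 0.3859.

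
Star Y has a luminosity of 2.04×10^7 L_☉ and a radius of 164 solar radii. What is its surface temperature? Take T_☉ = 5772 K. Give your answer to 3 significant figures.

3.03×10^4 K

T/T_☉ = (L/L_☉)^(1/4) / (R/R_☉)^(1/2)
T = 5772 × (2.04×10^7)^(1/4) / √(164) = 5772 × 67.21 / 12.81 = 3.029×10^4 K.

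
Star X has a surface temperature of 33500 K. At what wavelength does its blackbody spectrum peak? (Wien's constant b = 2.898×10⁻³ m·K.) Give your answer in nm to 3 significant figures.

86.5 nm

λ_max = b/T = 2.898×10⁻³ / 33500 = 8.65×10^-8 m = 86.51 nm.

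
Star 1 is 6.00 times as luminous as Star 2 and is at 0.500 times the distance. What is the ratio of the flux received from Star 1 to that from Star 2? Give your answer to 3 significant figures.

F = L/(4πd²), so F_1/F_2 = (L_1/L_2) / (d_1/d_2)²
= 6.00 / (0.500)² = 6.00 / 0.2500 = 24.00.

24.0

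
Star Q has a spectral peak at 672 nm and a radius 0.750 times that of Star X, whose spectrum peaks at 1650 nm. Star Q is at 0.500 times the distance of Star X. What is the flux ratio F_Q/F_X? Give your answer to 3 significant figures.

81.8

Wien's law: T_Q/T_X = λ_X/λ_Q = 1650/672 = 2.455.
L_Q/L_X = (R_Q/R_X)²(T_Q/T_X)⁴ = (0.750)²(2.455)⁴ = 20.44.
F_Q/F_X = (L_Q/L_X)/(d_Q/d_X)² = 20.44/(0.500)² = 81.78.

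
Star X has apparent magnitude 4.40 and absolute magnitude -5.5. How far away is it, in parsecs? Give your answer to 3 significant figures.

955 pc

m − M = 5 log₁₀(d/10 pc)
4.40 − (-5.5) = 9.90 = 5 log₁₀(d/10)
d = 10 × 10^(9.90/5) = 10 × 10^1.980 = 955.0 pc.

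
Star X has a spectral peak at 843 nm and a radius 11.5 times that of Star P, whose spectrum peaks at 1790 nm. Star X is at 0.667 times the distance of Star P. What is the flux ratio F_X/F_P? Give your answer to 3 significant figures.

Wien's law: T_X/T_P = λ_P/λ_X = 1790/843 = 2.123.
L_X/L_P = (R_X/R_P)²(T_X/T_P)⁴ = (11.5)²(2.123)⁴ = 2688.
F_X/F_P = (L_X/L_P)/(d_X/d_P)² = 2688/(0.667)² = 6043.

6.04×10^3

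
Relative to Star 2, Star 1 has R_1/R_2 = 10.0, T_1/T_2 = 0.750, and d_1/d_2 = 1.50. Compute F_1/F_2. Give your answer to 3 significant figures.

L_1/L_2 = (R_1/R_2)²(T_1/T_2)⁴ = (10.0)² × (0.750)⁴ = 31.64.
F_1/F_2 = (L_1/L_2)/(d_1/d_2)² = 31.64 / (1.50)² = 14.06.

14.1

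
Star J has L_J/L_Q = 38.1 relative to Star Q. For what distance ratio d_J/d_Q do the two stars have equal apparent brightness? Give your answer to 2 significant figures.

Equal flux requires L_J/d_J² = L_Q/d_Q², so d_J/d_Q = √(L_J/L_Q)
= √(38.1) = 6.173.

6.2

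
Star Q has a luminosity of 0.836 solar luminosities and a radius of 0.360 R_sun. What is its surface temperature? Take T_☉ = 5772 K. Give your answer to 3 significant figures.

T/T_☉ = (L/L_☉)^(1/4) / (R/R_☉)^(1/2)
T = 5772 × (0.836)^(1/4) / √(0.360) = 5772 × 0.9562 / 0.6000 = 9199 K.

9.20×10^3 K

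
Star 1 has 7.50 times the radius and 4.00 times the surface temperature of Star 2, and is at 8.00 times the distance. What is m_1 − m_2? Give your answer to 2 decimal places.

-5.88

L_1/L_2 = (7.50)²(4.00)⁴ = 1.440×10^4.
F_1/F_2 = (L_1/L_2)/(d_1/d_2)² = 1.440×10^4/64.00 = 225.0.
m_1 − m_2 = −2.5 log₁₀(225.0) = -5.88.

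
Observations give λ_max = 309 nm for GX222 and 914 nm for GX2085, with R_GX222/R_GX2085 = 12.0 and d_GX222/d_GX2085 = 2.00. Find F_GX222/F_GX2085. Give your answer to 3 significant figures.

2.76×10^3

Wien's law: T_GX222/T_GX2085 = λ_GX2085/λ_GX222 = 914/309 = 2.958.
L_GX222/L_GX2085 = (R_GX222/R_GX2085)²(T_GX222/T_GX2085)⁴ = (12.0)²(2.958)⁴ = 1.102×10^4.
F_GX222/F_GX2085 = (L_GX222/L_GX2085)/(d_GX222/d_GX2085)² = 1.102×10^4/(2.00)² = 2756.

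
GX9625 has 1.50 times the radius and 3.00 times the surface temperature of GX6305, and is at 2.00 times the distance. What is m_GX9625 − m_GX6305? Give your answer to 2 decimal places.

L_GX9625/L_GX6305 = (1.50)²(3.00)⁴ = 182.2.
F_GX9625/F_GX6305 = (L_GX9625/L_GX6305)/(d_GX9625/d_GX6305)² = 182.2/4.000 = 45.56.
m_GX9625 − m_GX6305 = −2.5 log₁₀(45.56) = -4.15.

-4.15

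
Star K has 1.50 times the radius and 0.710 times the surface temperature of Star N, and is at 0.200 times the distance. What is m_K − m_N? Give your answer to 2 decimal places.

-2.89

L_K/L_N = (1.50)²(0.710)⁴ = 0.5718.
F_K/F_N = (L_K/L_N)/(d_K/d_N)² = 0.5718/0.04000 = 14.29.
m_K − m_N = −2.5 log₁₀(14.29) = -2.89.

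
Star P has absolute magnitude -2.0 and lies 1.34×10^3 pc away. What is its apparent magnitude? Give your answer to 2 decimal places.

8.64

m = M + 5 log₁₀(d/10 pc) = -2.0 + 5 log₁₀(1.34×10^3/10)
  = -2.0 + 5 × 2.127 = -2.0 + 10.64 = 8.64.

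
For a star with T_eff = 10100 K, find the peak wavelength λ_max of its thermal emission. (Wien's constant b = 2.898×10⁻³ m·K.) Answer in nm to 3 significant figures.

287 nm

λ_max = b/T = 2.898×10⁻³ / 10100 = 2.87×10^-7 m = 286.9 nm.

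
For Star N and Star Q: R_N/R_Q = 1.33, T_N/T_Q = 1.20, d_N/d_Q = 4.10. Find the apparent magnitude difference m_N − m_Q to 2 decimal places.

1.65

L_N/L_Q = (1.33)²(1.20)⁴ = 3.668.
F_N/F_Q = (L_N/L_Q)/(d_N/d_Q)² = 3.668/16.81 = 0.2182.
m_N − m_Q = −2.5 log₁₀(0.2182) = 1.65.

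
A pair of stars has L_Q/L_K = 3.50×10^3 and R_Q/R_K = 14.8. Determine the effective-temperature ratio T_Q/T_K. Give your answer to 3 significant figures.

2.00

L ∝ R²T⁴ gives T ∝ (L/R²)^(1/4), so
T_Q/T_K = (3.50×10^3 / 14.8²)^(1/4) = (15.98)^(1/4) = 1.999.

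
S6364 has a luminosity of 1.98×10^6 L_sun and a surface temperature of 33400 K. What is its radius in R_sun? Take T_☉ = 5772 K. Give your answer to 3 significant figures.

42.0 R_sun

R/R_☉ = √(L/L_☉) / (T/T_☉)² = √(1.98×10^6) / (5.787)²
       = 1407 / 33.48 = 42.02.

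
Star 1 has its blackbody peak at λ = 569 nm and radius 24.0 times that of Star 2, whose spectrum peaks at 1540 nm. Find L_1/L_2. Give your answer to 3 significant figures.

Wien's law gives T ∝ 1/λ_max, so T_1/T_2 = λ_2/λ_1 = 1540/569 = 2.707.
Then L ∝ R²T⁴ gives L_1/L_2 = (24.0)² × (2.707)⁴ = 576.0 × 53.66 = 3.091×10^4.

3.09×10^4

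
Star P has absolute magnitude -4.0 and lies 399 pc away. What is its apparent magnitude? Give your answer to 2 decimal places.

m = M + 5 log₁₀(d/10 pc) = -4.0 + 5 log₁₀(399/10)
  = -4.0 + 5 × 1.601 = -4.0 + 8.00 = 4.00.

4.00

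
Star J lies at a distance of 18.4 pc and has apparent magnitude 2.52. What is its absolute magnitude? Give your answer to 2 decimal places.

1.20

M = m − 5 log₁₀(d/10 pc) = 2.52 − 5 log₁₀(18.4/10)
  = 2.52 − 5 × 0.265 = 2.52 − 1.32 = 1.20.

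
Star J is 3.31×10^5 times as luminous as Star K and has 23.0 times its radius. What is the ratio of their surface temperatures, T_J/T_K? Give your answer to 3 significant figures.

L ∝ R²T⁴ gives T ∝ (L/R²)^(1/4), so
T_J/T_K = (3.31×10^5 / 23.0²)^(1/4) = (625.7)^(1/4) = 5.001.

5.00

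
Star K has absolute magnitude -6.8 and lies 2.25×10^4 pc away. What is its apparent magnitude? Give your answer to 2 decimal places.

m = M + 5 log₁₀(d/10 pc) = -6.8 + 5 log₁₀(2.25×10^4/10)
  = -6.8 + 5 × 3.352 = -6.8 + 16.76 = 9.96.

9.96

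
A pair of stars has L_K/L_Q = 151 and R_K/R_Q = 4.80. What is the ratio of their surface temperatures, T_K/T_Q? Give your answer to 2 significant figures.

1.6

L ∝ R²T⁴ gives T ∝ (L/R²)^(1/4), so
T_K/T_Q = (151 / 4.80²)^(1/4) = (6.554)^(1/4) = 1.600.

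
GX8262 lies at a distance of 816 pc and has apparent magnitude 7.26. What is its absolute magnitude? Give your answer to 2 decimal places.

-2.30

M = m − 5 log₁₀(d/10 pc) = 7.26 − 5 log₁₀(816/10)
  = 7.26 − 5 × 1.912 = 7.26 − 9.56 = -2.30.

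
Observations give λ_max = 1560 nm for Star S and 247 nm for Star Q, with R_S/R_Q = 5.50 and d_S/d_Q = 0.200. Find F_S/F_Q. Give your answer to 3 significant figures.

0.475

Wien's law: T_S/T_Q = λ_Q/λ_S = 247/1560 = 0.1583.
L_S/L_Q = (R_S/R_Q)²(T_S/T_Q)⁴ = (5.50)²(0.1583)⁴ = 0.01901.
F_S/F_Q = (L_S/L_Q)/(d_S/d_Q)² = 0.01901/(0.200)² = 0.4753.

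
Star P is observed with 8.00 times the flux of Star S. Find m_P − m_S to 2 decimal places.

-2.26

m_P − m_S = −2.5 log₁₀(F_P/F_S) = −2.5 log₁₀(8.00) = −2.5 × (0.903) = -2.258.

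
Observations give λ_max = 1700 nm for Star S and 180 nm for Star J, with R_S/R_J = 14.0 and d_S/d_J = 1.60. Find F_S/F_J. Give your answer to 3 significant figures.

Wien's law: T_S/T_J = λ_J/λ_S = 180/1700 = 0.1059.
L_S/L_J = (R_S/R_J)²(T_S/T_J)⁴ = (14.0)²(0.1059)⁴ = 0.02463.
F_S/F_J = (L_S/L_J)/(d_S/d_J)² = 0.02463/(1.60)² = 0.009623.

0.00962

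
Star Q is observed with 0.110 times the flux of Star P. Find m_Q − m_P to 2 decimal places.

m_Q − m_P = −2.5 log₁₀(F_Q/F_P) = −2.5 log₁₀(0.110) = −2.5 × (-0.959) = 2.397.

2.40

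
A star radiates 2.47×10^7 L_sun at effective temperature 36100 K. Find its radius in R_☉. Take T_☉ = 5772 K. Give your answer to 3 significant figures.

127 R_☉

R/R_☉ = √(L/L_☉) / (T/T_☉)² = √(2.47×10^7) / (6.254)²
       = 4970 / 39.12 = 127.1.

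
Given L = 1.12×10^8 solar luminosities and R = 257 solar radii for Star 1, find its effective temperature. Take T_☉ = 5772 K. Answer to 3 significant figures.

T/T_☉ = (L/L_☉)^(1/4) / (R/R_☉)^(1/2)
T = 5772 × (1.12×10^8)^(1/4) / √(257) = 5772 × 102.9 / 16.03 = 3.704×10^4 K.

3.70×10^4 K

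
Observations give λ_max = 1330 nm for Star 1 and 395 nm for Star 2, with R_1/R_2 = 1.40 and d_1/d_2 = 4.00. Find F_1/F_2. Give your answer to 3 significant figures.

9.53×10^-4

Wien's law: T_1/T_2 = λ_2/λ_1 = 395/1330 = 0.2970.
L_1/L_2 = (R_1/R_2)²(T_1/T_2)⁴ = (1.40)²(0.2970)⁴ = 0.01525.
F_1/F_2 = (L_1/L_2)/(d_1/d_2)² = 0.01525/(4.00)² = 9.531×10^-4.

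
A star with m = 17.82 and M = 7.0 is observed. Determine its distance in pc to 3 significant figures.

1.46×10^3 pc

m − M = 5 log₁₀(d/10 pc)
17.82 − (7.0) = 10.82 = 5 log₁₀(d/10)
d = 10 × 10^(10.82/5) = 10 × 10^2.164 = 1459 pc.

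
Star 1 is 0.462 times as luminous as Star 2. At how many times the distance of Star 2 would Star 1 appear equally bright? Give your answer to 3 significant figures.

Equal flux requires L_1/d_1² = L_2/d_2², so d_1/d_2 = √(L_1/L_2)
= √(0.462) = 0.6797.

0.680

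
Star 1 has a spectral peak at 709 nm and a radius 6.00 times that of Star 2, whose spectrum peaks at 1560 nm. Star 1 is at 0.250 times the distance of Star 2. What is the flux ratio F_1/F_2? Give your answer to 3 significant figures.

1.35×10^4

Wien's law: T_1/T_2 = λ_2/λ_1 = 1560/709 = 2.200.
L_1/L_2 = (R_1/R_2)²(T_1/T_2)⁴ = (6.00)²(2.200)⁴ = 843.8.
F_1/F_2 = (L_1/L_2)/(d_1/d_2)² = 843.8/(0.250)² = 1.350×10^4.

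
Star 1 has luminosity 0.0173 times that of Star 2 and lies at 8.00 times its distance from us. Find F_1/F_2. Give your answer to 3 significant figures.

F = L/(4πd²), so F_1/F_2 = (L_1/L_2) / (d_1/d_2)²
= 0.0173 / (8.00)² = 0.0173 / 64.00 = 2.703×10^-4.

2.70×10^-4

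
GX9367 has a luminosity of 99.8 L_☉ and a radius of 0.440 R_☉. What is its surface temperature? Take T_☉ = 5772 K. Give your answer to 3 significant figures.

T/T_☉ = (L/L_☉)^(1/4) / (R/R_☉)^(1/2)
T = 5772 × (99.8)^(1/4) / √(0.440) = 5772 × 3.161 / 0.6633 = 2.750×10^4 K.

2.75×10^4 K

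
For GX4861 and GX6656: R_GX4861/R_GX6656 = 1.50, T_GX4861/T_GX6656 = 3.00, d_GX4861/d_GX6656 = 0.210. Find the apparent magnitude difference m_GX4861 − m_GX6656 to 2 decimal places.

L_GX4861/L_GX6656 = (1.50)²(3.00)⁴ = 182.2.
F_GX4861/F_GX6656 = (L_GX4861/L_GX6656)/(d_GX4861/d_GX6656)² = 182.2/0.04410 = 4133.
m_GX4861 − m_GX6656 = −2.5 log₁₀(4133) = -9.04.

-9.04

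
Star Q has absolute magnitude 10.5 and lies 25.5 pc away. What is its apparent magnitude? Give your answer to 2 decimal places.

m = M + 5 log₁₀(d/10 pc) = 10.5 + 5 log₁₀(25.5/10)
  = 10.5 + 5 × 0.407 = 10.5 + 2.03 = 12.53.

12.53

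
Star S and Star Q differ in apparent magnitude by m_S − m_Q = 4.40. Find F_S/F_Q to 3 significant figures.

0.0174

F_S/F_Q = 10^(−(m_S − m_Q)/2.5) = 10^(-4.40/2.5) = 10^-1.760 = 0.01738.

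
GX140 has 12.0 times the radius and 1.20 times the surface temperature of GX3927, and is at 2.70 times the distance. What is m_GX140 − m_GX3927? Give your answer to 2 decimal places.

-4.03

L_GX140/L_GX3927 = (12.0)²(1.20)⁴ = 298.6.
F_GX140/F_GX3927 = (L_GX140/L_GX3927)/(d_GX140/d_GX3927)² = 298.6/7.290 = 40.96.
m_GX140 − m_GX3927 = −2.5 log₁₀(40.96) = -4.03.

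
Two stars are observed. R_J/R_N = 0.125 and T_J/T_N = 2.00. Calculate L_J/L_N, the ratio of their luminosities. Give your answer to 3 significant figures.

From the Stefan–Boltzmann law, L ∝ R²T⁴, so
L_J/L_N = (R_J/R_N)² (T_J/T_N)⁴ = (0.125)² × (2.00)⁴ = 0.01562 × 16.00 = 0.2500.

0.250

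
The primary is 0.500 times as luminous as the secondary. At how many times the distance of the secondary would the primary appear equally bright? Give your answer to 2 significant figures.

0.71

Equal flux requires L_p/d_p² = L_s/d_s², so d_p/d_s = √(L_p/L_s)
= √(0.500) = 0.7071.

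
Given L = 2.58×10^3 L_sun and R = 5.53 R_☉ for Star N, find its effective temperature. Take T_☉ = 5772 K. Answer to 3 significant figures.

1.75×10^4 K

T/T_☉ = (L/L_☉)^(1/4) / (R/R_☉)^(1/2)
T = 5772 × (2.58×10^3)^(1/4) / √(5.53) = 5772 × 7.127 / 2.352 = 1.749×10^4 K.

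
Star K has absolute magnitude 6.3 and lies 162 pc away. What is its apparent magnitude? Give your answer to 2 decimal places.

12.35

m = M + 5 log₁₀(d/10 pc) = 6.3 + 5 log₁₀(162/10)
  = 6.3 + 5 × 1.210 = 6.3 + 6.05 = 12.35.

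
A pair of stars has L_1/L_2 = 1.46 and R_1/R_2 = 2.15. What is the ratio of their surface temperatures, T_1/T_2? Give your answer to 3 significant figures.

L ∝ R²T⁴ gives T ∝ (L/R²)^(1/4), so
T_1/T_2 = (1.46 / 2.15²)^(1/4) = (0.3158)^(1/4) = 0.7497.

0.750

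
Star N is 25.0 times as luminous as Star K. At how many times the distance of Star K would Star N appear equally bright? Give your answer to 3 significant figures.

Equal flux requires L_N/d_N² = L_K/d_K², so d_N/d_K = √(L_N/L_K)
= √(25.0) = 5.000.

5.00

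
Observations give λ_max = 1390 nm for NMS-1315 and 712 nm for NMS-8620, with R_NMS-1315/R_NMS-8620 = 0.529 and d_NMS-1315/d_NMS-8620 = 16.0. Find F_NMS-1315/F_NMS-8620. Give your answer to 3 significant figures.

Wien's law: T_NMS-1315/T_NMS-8620 = λ_NMS-8620/λ_NMS-1315 = 712/1390 = 0.5122.
L_NMS-1315/L_NMS-8620 = (R_NMS-1315/R_NMS-8620)²(T_NMS-1315/T_NMS-8620)⁴ = (0.529)²(0.5122)⁴ = 0.01927.
F_NMS-1315/F_NMS-8620 = (L_NMS-1315/L_NMS-8620)/(d_NMS-1315/d_NMS-8620)² = 0.01927/(16.0)² = 7.525×10^-5.

7.53×10^-5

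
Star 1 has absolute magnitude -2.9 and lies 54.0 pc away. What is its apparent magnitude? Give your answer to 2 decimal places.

0.76

m = M + 5 log₁₀(d/10 pc) = -2.9 + 5 log₁₀(54.0/10)
  = -2.9 + 5 × 0.732 = -2.9 + 3.66 = 0.76.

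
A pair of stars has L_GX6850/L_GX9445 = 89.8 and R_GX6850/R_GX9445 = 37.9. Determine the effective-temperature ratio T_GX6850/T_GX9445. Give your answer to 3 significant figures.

L ∝ R²T⁴ gives T ∝ (L/R²)^(1/4), so
T_GX6850/T_GX9445 = (89.8 / 37.9²)^(1/4) = (0.06252)^(1/4) = 0.5000.

0.500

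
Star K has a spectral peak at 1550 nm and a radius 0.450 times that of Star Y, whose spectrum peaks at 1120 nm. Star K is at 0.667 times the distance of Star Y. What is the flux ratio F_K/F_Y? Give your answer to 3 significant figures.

0.124

Wien's law: T_K/T_Y = λ_Y/λ_K = 1120/1550 = 0.7226.
L_K/L_Y = (R_K/R_Y)²(T_K/T_Y)⁴ = (0.450)²(0.7226)⁴ = 0.05520.
F_K/F_Y = (L_K/L_Y)/(d_K/d_Y)² = 0.05520/(0.667)² = 0.1241.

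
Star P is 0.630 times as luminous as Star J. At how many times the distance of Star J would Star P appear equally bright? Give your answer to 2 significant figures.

0.79

Equal flux requires L_P/d_P² = L_J/d_J², so d_P/d_J = √(L_P/L_J)
= √(0.630) = 0.7937.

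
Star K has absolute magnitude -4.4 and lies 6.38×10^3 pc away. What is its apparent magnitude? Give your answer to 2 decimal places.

m = M + 5 log₁₀(d/10 pc) = -4.4 + 5 log₁₀(6.38×10^3/10)
  = -4.4 + 5 × 2.805 = -4.4 + 14.02 = 9.62.

9.62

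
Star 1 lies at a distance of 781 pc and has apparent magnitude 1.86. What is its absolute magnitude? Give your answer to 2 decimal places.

-7.60

M = m − 5 log₁₀(d/10 pc) = 1.86 − 5 log₁₀(781/10)
  = 1.86 − 5 × 1.893 = 1.86 − 9.46 = -7.60.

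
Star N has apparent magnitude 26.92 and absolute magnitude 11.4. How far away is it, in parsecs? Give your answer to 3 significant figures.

1.27×10^4 pc

m − M = 5 log₁₀(d/10 pc)
26.92 − (11.4) = 15.52 = 5 log₁₀(d/10)
d = 10 × 10^(15.52/5) = 10 × 10^3.104 = 1.271×10^4 pc.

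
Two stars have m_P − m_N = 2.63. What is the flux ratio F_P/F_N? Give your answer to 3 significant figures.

F_P/F_N = 10^(−(m_P − m_N)/2.5) = 10^(-2.63/2.5) = 10^-1.052 = 0.08872.

0.0887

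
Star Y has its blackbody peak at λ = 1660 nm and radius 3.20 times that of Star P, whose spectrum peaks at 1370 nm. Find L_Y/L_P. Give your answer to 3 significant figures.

Wien's law gives T ∝ 1/λ_max, so T_Y/T_P = λ_P/λ_Y = 1370/1660 = 0.8253.
Then L ∝ R²T⁴ gives L_Y/L_P = (3.20)² × (0.8253)⁴ = 10.24 × 0.4639 = 4.751.

4.75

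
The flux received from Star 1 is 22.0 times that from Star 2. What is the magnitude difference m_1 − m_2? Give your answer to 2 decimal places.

-3.36

m_1 − m_2 = −2.5 log₁₀(F_1/F_2) = −2.5 log₁₀(22.0) = −2.5 × (1.342) = -3.356.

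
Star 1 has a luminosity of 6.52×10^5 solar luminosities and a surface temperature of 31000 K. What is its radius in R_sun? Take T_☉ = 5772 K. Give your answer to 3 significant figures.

28.0 R_sun

R/R_☉ = √(L/L_☉) / (T/T_☉)² = √(6.52×10^5) / (5.371)²
       = 807.5 / 28.85 = 27.99.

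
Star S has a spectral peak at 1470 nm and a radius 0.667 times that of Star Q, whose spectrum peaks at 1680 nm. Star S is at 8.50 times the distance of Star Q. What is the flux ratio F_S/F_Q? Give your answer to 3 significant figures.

Wien's law: T_S/T_Q = λ_Q/λ_S = 1680/1470 = 1.143.
L_S/L_Q = (R_S/R_Q)²(T_S/T_Q)⁴ = (0.667)²(1.143)⁴ = 0.7590.
F_S/F_Q = (L_S/L_Q)/(d_S/d_Q)² = 0.7590/(8.50)² = 0.01050.

0.0105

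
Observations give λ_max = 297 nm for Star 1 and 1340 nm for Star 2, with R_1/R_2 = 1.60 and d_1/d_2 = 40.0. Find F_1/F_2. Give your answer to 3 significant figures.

0.663

Wien's law: T_1/T_2 = λ_2/λ_1 = 1340/297 = 4.512.
L_1/L_2 = (R_1/R_2)²(T_1/T_2)⁴ = (1.60)²(4.512)⁴ = 1061.
F_1/F_2 = (L_1/L_2)/(d_1/d_2)² = 1061/(40.0)² = 0.6630.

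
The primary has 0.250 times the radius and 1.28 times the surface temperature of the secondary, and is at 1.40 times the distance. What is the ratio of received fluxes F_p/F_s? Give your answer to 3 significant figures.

L_p/L_s = (R_p/R_s)²(T_p/T_s)⁴ = (0.250)² × (1.28)⁴ = 0.1678.
F_p/F_s = (L_p/L_s)/(d_p/d_s)² = 0.1678 / (1.40)² = 0.08560.

0.0856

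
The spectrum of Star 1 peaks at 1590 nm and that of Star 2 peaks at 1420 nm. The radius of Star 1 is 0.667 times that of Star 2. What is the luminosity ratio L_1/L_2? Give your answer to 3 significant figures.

Wien's law gives T ∝ 1/λ_max, so T_1/T_2 = λ_2/λ_1 = 1420/1590 = 0.8931.
Then L ∝ R²T⁴ gives L_1/L_2 = (0.667)² × (0.8931)⁴ = 0.4449 × 0.6362 = 0.2830.

0.283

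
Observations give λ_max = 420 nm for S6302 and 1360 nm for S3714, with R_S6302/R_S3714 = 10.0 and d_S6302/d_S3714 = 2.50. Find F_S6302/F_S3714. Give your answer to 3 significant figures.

1.76×10^3

Wien's law: T_S6302/T_S3714 = λ_S3714/λ_S6302 = 1360/420 = 3.238.
L_S6302/L_S3714 = (R_S6302/R_S3714)²(T_S6302/T_S3714)⁴ = (10.0)²(3.238)⁴ = 1.099×10^4.
F_S6302/F_S3714 = (L_S6302/L_S3714)/(d_S6302/d_S3714)² = 1.099×10^4/(2.50)² = 1759.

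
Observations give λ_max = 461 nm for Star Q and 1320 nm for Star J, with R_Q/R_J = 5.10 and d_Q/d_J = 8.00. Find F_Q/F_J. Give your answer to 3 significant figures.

Wien's law: T_Q/T_J = λ_J/λ_Q = 1320/461 = 2.863.
L_Q/L_J = (R_Q/R_J)²(T_Q/T_J)⁴ = (5.10)²(2.863)⁴ = 1748.
F_Q/F_J = (L_Q/L_J)/(d_Q/d_J)² = 1748/(8.00)² = 27.32.

27.3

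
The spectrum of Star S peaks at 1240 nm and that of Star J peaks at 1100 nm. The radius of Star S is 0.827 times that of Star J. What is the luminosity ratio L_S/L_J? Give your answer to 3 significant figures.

0.424

Wien's law gives T ∝ 1/λ_max, so T_S/T_J = λ_J/λ_S = 1100/1240 = 0.8871.
Then L ∝ R²T⁴ gives L_S/L_J = (0.827)² × (0.8871)⁴ = 0.6839 × 0.6193 = 0.4235.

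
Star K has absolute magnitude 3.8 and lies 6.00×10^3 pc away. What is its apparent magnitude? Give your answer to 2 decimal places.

17.69

m = M + 5 log₁₀(d/10 pc) = 3.8 + 5 log₁₀(6.00×10^3/10)
  = 3.8 + 5 × 2.778 = 3.8 + 13.89 = 17.69.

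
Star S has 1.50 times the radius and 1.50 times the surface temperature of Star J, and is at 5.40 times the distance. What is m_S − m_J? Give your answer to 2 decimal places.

L_S/L_J = (1.50)²(1.50)⁴ = 11.39.
F_S/F_J = (L_S/L_J)/(d_S/d_J)² = 11.39/29.16 = 0.3906.
m_S − m_J = −2.5 log₁₀(0.3906) = 1.02.

1.02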